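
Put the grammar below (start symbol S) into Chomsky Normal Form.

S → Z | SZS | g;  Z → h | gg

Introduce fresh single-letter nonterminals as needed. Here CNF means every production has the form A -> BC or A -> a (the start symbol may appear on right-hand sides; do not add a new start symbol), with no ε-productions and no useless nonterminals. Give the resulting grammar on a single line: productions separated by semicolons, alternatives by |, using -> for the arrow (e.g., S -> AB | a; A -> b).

No ε-productions.
After unit-elimination: S -> g | h | gg | SZS; Z -> h | gg.
TERM: introduce A -> g and substitute in every rule of length ≥2.
BIN: S -> SZS becomes S -> SB, B -> ZS.

S -> g | h | AA | SB; A -> g; B -> ZS; Z -> h | AA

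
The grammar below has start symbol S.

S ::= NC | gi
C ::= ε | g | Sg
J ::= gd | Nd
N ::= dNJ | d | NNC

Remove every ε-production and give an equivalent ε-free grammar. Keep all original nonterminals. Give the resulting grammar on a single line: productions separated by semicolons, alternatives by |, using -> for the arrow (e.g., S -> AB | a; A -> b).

S -> N | NC | gi; C -> g | Sg; J -> Nd | gd; N -> d | NN | NNC | dNJ

Nullable set: {C}.
S -> NC: C nullable, giving N | NC.
Drop C -> ε.
N -> NNC: C nullable, giving NN | NNC.
Unchanged (no nullable symbols): S -> gi; C -> Sg; C -> g; J -> Nd; J -> gd; N -> d; N -> dNJ.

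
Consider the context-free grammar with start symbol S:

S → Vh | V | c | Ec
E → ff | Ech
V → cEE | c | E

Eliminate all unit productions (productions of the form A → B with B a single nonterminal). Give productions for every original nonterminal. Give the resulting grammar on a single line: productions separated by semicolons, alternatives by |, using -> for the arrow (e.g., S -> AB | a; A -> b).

Unit productions: S->V, V->E.
Unit pairs (A ⇒* B via units): (S,E), (S,V), (V,E).
S: inherits non-unit rules of {E, S, V} → Ec | Ech | Vh | c | cEE | ff.
E: inherits non-unit rules of {E} → Ech | ff.
V: inherits non-unit rules of {E, V} → Ech | c | cEE | ff.

S -> c | Ec | Vh | ff | Ech | cEE; E -> ff | Ech; V -> c | ff | Ech | cEE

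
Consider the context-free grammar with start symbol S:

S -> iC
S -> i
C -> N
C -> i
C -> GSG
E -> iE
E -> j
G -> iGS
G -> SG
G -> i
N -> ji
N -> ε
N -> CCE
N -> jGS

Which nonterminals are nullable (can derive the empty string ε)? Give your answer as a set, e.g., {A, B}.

{C, N}

Directly nullable (have an ε-rule): {N}.
C is nullable via C -> N (every symbol on the right is already known nullable).
Not nullable: E, G, S — each has a terminal in every rule's right-hand side or depends on a non-nullable symbol.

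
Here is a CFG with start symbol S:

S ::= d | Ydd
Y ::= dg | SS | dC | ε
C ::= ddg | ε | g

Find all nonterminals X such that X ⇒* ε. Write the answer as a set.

{C, Y}

Directly nullable (have an ε-rule): {C, Y}.
Not nullable: S — each has a terminal in every rule's right-hand side or depends on a non-nullable symbol.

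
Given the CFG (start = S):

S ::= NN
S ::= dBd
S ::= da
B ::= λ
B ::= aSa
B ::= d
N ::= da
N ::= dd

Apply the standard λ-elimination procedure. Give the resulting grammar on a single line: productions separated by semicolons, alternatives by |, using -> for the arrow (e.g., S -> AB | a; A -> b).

S -> NN | da | dd | dBd; B -> d | aSa; N -> da | dd

Nullable set: {B}.
S -> dBd: B nullable, giving dBd | dd.
Drop B -> λ.
Unchanged (no nullable symbols): S -> NN; S -> da; B -> aSa; B -> d; N -> da; N -> dd.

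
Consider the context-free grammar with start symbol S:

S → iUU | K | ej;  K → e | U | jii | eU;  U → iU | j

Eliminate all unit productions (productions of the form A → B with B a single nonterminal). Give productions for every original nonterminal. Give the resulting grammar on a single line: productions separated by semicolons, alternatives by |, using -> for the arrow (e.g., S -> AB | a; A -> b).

Unit productions: K->U, S->K.
Unit pairs (A ⇒* B via units): (K,U), (S,K), (S,U).
S: inherits non-unit rules of {K, S, U} → e | eU | ej | iU | iUU | j | jii.
K: inherits non-unit rules of {K, U} → e | eU | iU | j | jii.
U: inherits non-unit rules of {U} → iU | j.

S -> e | j | eU | ej | iU | iUU | jii; K -> e | j | eU | iU | jii; U -> j | iU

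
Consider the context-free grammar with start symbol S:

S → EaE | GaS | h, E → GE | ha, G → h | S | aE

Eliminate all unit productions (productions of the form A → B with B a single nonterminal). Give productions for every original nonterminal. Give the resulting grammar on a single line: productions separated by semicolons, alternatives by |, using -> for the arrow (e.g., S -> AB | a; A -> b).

S -> h | EaE | GaS; E -> GE | ha; G -> h | aE | EaE | GaS

Unit productions: G->S.
Unit pairs (A ⇒* B via units): (G,S).
S: inherits non-unit rules of {S} → EaE | GaS | h.
E: inherits non-unit rules of {E} → GE | ha.
G: inherits non-unit rules of {G, S} → EaE | GaS | aE | h.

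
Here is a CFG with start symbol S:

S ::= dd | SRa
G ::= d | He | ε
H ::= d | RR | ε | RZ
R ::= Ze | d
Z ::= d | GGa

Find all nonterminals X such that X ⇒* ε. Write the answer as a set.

{G, H}

Directly nullable (have an ε-rule): {G, H}.
Not nullable: R, S, Z — each has a terminal in every rule's right-hand side or depends on a non-nullable symbol.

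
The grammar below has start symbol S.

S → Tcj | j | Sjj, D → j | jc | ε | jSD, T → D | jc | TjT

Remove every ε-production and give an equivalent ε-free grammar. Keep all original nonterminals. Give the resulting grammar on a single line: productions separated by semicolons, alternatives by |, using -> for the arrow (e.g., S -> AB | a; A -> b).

Nullable set: {D, T}.
S -> Tcj: T nullable, giving Tcj | cj.
Drop D -> ε.
D -> jSD: D nullable, giving jS | jSD.
T -> D: D nullable, giving D.
T -> TjT: T, T nullable, giving Tj | TjT | j | jT.
Unchanged (no nullable symbols): S -> Sjj; S -> j; D -> j; D -> jc; T -> jc.

S -> j | cj | Sjj | Tcj; D -> j | jS | jc | jSD; T -> D | j | Tj | jT | jc | TjT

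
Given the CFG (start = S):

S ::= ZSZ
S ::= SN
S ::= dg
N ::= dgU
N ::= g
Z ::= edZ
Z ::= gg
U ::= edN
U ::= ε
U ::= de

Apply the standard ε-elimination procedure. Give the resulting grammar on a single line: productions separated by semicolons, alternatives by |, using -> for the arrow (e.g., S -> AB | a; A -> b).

Nullable set: {U}.
N -> dgU: U nullable, giving dg | dgU.
Drop U -> ε.
Unchanged (no nullable symbols): S -> SN; S -> ZSZ; S -> dg; N -> g; U -> de; U -> edN; Z -> edZ; Z -> gg.

S -> SN | dg | ZSZ; N -> g | dg | dgU; U -> de | edN; Z -> gg | edZ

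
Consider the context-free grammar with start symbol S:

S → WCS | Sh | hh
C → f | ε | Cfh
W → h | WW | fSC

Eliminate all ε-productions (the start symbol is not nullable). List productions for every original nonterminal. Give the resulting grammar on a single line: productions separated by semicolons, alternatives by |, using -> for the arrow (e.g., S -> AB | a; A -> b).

Nullable set: {C}.
S -> WCS: C nullable, giving WCS | WS.
Drop C -> ε.
C -> Cfh: C nullable, giving Cfh | fh.
W -> fSC: C nullable, giving fS | fSC.
Unchanged (no nullable symbols): S -> Sh; S -> hh; C -> f; W -> WW; W -> h.

S -> Sh | WS | hh | WCS; C -> f | fh | Cfh; W -> h | WW | fS | fSC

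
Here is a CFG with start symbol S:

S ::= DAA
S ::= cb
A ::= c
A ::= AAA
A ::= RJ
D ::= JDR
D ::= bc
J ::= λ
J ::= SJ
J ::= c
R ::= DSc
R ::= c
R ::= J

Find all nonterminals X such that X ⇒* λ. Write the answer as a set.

{A, J, R}

Directly nullable (have an ε-rule): {J}.
R is nullable via R -> J (every symbol on the right is already known nullable).
A is nullable via A -> RJ (every symbol on the right is already known nullable).
Not nullable: D, S — each has a terminal in every rule's right-hand side or depends on a non-nullable symbol.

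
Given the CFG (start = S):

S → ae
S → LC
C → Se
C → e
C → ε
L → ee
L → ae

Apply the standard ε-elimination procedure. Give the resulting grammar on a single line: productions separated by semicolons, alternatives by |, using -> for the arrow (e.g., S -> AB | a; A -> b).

Nullable set: {C}.
S -> LC: C nullable, giving L | LC.
Drop C -> ε.
Unchanged (no nullable symbols): S -> ae; C -> Se; C -> e; L -> ae; L -> ee.

S -> L | LC | ae; C -> e | Se; L -> ae | ee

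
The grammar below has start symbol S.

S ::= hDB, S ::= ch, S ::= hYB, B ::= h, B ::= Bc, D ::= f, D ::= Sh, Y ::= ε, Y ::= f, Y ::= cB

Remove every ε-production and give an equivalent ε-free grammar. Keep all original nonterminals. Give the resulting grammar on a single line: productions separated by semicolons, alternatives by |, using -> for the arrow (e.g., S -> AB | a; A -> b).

Nullable set: {Y}.
S -> hYB: Y nullable, giving hB | hYB.
Drop Y -> ε.
Unchanged (no nullable symbols): S -> ch; S -> hDB; B -> Bc; B -> h; D -> Sh; D -> f; Y -> cB; Y -> f.

S -> ch | hB | hDB | hYB; B -> h | Bc; D -> f | Sh; Y -> f | cB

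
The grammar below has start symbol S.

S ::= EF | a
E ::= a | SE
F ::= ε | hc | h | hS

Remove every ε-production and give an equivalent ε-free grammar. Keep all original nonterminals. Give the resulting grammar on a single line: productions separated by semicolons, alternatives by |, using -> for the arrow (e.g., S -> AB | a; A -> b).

S -> E | a | EF; E -> a | SE; F -> h | hS | hc

Nullable set: {F}.
S -> EF: F nullable, giving E | EF.
Drop F -> ε.
Unchanged (no nullable symbols): S -> a; E -> SE; E -> a; F -> h; F -> hS; F -> hc.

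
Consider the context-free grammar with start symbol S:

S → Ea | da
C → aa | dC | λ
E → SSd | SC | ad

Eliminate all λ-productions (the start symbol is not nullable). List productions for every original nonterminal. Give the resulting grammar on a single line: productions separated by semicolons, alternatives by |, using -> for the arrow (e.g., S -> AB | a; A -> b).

S -> Ea | da; C -> d | aa | dC; E -> S | SC | ad | SSd

Nullable set: {C}.
Drop C -> λ.
C -> dC: C nullable, giving d | dC.
E -> SC: C nullable, giving S | SC.
Unchanged (no nullable symbols): S -> Ea; S -> da; C -> aa; E -> SSd; E -> ad.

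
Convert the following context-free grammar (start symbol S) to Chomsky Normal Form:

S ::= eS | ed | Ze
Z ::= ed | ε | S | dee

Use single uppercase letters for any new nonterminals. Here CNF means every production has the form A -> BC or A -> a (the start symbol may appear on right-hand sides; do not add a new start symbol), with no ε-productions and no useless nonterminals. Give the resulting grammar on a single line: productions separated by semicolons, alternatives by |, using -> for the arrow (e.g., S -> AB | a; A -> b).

Nullable: {Z}; after ε-elimination: S -> e | Ze | eS | ed; Z -> S | ed | dee.
After unit-elimination: S -> e | Ze | eS | ed; Z -> e | Ze | eS | ed | dee.
TERM: introduce B -> d, A -> e and substitute in every rule of length ≥2.
BIN: Z -> BAA becomes Z -> BC, C -> AA.

S -> e | AB | AS | ZA; A -> e; B -> d; C -> AA; Z -> e | AB | AS | BC | ZA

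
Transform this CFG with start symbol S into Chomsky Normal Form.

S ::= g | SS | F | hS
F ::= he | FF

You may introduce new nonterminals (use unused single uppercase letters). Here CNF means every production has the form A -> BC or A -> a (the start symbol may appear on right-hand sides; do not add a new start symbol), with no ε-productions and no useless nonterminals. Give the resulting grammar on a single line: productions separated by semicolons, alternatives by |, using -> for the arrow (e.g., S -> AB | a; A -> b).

S -> g | AB | AS | FF | SS; A -> h; B -> e; F -> AB | FF

No ε-productions.
After unit-elimination: S -> g | FF | SS | hS | he; F -> FF | he.
TERM: introduce B -> e, A -> h and substitute in every rule of length ≥2.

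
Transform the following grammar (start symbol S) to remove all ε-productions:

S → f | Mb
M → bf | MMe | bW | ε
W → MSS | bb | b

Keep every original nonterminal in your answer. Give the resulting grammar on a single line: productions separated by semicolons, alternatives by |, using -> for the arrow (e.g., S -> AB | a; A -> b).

Nullable set: {M}.
S -> Mb: M nullable, giving Mb | b.
Drop M -> ε.
M -> MMe: M, M nullable, giving MMe | Me | e.
W -> MSS: M nullable, giving MSS | SS.
Unchanged (no nullable symbols): S -> f; M -> bW; M -> bf; W -> b; W -> bb.

S -> b | f | Mb; M -> e | Me | bW | bf | MMe; W -> b | SS | bb | MSS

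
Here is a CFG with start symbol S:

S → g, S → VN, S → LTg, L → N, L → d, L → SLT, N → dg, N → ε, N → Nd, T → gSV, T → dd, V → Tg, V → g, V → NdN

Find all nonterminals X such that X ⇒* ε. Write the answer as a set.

{L, N}

Directly nullable (have an ε-rule): {N}.
L is nullable via L -> N (every symbol on the right is already known nullable).
Not nullable: S, T, V — each has a terminal in every rule's right-hand side or depends on a non-nullable symbol.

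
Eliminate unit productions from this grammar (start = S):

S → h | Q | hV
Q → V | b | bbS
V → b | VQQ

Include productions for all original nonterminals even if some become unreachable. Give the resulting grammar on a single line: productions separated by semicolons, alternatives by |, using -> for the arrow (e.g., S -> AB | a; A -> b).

S -> b | h | hV | VQQ | bbS; Q -> b | VQQ | bbS; V -> b | VQQ

Unit productions: Q->V, S->Q.
Unit pairs (A ⇒* B via units): (Q,V), (S,Q), (S,V).
S: inherits non-unit rules of {Q, S, V} → VQQ | b | bbS | h | hV.
Q: inherits non-unit rules of {Q, V} → VQQ | b | bbS.
V: inherits non-unit rules of {V} → VQQ | b.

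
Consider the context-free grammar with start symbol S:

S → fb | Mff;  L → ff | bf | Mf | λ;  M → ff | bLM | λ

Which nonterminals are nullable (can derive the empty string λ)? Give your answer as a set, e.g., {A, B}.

{L, M}

Directly nullable (have an ε-rule): {L, M}.
Not nullable: S — each has a terminal in every rule's right-hand side or depends on a non-nullable symbol.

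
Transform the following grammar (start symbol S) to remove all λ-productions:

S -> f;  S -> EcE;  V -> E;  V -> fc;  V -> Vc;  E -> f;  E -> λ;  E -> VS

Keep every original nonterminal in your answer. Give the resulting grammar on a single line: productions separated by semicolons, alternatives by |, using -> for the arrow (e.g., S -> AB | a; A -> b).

Nullable set: {E, V}.
S -> EcE: E, E nullable, giving Ec | EcE | c | cE.
Drop E -> λ.
E -> VS: V nullable, giving S | VS.
V -> E: E nullable, giving E.
V -> Vc: V nullable, giving Vc | c.
Unchanged (no nullable symbols): S -> f; E -> f; V -> fc.

S -> c | f | Ec | cE | EcE; E -> S | f | VS; V -> E | c | Vc | fc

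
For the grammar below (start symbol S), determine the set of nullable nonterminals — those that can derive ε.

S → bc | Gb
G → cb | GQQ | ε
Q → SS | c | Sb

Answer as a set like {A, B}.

{G}

Directly nullable (have an ε-rule): {G}.
Not nullable: Q, S — each has a terminal in every rule's right-hand side or depends on a non-nullable symbol.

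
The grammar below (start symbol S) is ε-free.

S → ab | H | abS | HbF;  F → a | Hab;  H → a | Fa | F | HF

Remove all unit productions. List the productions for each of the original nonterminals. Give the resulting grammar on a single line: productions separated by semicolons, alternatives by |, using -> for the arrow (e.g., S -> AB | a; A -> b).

S -> a | Fa | HF | ab | Hab | HbF | abS; F -> a | Hab; H -> a | Fa | HF | Hab

Unit productions: H->F, S->H.
Unit pairs (A ⇒* B via units): (H,F), (S,F), (S,H).
S: inherits non-unit rules of {F, H, S} → Fa | HF | Hab | HbF | a | ab | abS.
F: inherits non-unit rules of {F} → Hab | a.
H: inherits non-unit rules of {F, H} → Fa | HF | Hab | a.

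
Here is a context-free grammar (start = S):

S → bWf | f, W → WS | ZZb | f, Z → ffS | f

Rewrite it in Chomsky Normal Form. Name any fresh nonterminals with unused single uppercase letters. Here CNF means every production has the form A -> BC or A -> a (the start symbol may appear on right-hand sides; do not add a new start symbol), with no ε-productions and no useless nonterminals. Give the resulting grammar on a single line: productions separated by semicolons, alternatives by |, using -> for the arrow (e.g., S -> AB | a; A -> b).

S -> f | AC; A -> b; B -> f; C -> WB; D -> ZA; E -> BS; W -> f | WS | ZD; Z -> f | BE

No ε-productions.
No unit productions to eliminate.
TERM: introduce A -> b, B -> f and substitute in every rule of length ≥2.
BIN: S -> AWB becomes S -> AC, C -> WB; W -> ZZA becomes W -> ZD, D -> ZA; Z -> BBS becomes Z -> BE, E -> BS.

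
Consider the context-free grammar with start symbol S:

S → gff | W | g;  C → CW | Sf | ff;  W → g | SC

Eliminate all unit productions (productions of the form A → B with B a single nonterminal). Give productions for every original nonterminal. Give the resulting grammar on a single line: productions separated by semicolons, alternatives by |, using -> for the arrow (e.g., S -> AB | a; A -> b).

S -> g | SC | gff; C -> CW | Sf | ff; W -> g | SC

Unit productions: S->W.
Unit pairs (A ⇒* B via units): (S,W).
S: inherits non-unit rules of {S, W} → SC | g | gff.
C: inherits non-unit rules of {C} → CW | Sf | ff.
W: inherits non-unit rules of {W} → SC | g.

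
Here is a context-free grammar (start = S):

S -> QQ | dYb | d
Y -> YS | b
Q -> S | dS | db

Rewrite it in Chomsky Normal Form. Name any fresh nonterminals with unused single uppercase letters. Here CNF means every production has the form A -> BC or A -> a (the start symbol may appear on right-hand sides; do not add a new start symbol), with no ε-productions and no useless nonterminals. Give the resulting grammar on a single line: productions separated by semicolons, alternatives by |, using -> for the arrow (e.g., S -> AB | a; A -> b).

No ε-productions.
After unit-elimination: S -> d | QQ | dYb; Q -> d | QQ | dS | db | dYb; Y -> b | YS.
TERM: introduce B -> b, A -> d and substitute in every rule of length ≥2.
BIN: Q -> AYB becomes Q -> AC, C -> YB; S -> AYB becomes S -> AD, D -> YB.

S -> d | AD | QQ; A -> d; B -> b; C -> YB; D -> YB; Q -> d | AB | AC | AS | QQ; Y -> b | YS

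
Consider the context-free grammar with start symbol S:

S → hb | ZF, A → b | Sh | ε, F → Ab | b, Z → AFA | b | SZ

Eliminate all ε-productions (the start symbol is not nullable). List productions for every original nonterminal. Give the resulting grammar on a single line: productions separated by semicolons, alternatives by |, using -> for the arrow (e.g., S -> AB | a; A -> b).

Nullable set: {A}.
Drop A -> ε.
F -> Ab: A nullable, giving Ab | b.
Z -> AFA: A, A nullable, giving AF | AFA | F | FA.
Unchanged (no nullable symbols): S -> ZF; S -> hb; A -> Sh; A -> b; F -> b; Z -> SZ; Z -> b.

S -> ZF | hb; A -> b | Sh; F -> b | Ab; Z -> F | b | AF | FA | SZ | AFA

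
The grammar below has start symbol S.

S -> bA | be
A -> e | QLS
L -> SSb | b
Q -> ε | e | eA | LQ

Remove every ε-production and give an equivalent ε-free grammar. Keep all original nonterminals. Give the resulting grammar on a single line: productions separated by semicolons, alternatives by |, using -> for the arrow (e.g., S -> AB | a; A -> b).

Nullable set: {Q}.
A -> QLS: Q nullable, giving LS | QLS.
Drop Q -> ε.
Q -> LQ: Q nullable, giving L | LQ.
Unchanged (no nullable symbols): S -> bA; S -> be; A -> e; L -> SSb; L -> b; Q -> e; Q -> eA.

S -> bA | be; A -> e | LS | QLS; L -> b | SSb; Q -> L | e | LQ | eA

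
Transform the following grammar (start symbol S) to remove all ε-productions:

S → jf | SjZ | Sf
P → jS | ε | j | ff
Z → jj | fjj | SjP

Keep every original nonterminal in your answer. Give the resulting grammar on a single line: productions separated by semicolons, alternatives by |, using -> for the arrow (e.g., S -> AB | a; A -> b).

S -> Sf | jf | SjZ; P -> j | ff | jS; Z -> Sj | jj | SjP | fjj

Nullable set: {P}.
Drop P -> ε.
Z -> SjP: P nullable, giving Sj | SjP.
Unchanged (no nullable symbols): S -> Sf; S -> SjZ; S -> jf; P -> ff; P -> j; P -> jS; Z -> fjj; Z -> jj.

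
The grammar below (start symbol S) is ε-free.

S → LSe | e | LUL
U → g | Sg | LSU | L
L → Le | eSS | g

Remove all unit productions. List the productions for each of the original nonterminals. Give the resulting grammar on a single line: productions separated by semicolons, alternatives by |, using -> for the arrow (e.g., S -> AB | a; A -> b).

Unit productions: U->L.
Unit pairs (A ⇒* B via units): (U,L).
S: inherits non-unit rules of {S} → LSe | LUL | e.
L: inherits non-unit rules of {L} → Le | eSS | g.
U: inherits non-unit rules of {L, U} → LSU | Le | Sg | eSS | g.

S -> e | LSe | LUL; L -> g | Le | eSS; U -> g | Le | Sg | LSU | eSS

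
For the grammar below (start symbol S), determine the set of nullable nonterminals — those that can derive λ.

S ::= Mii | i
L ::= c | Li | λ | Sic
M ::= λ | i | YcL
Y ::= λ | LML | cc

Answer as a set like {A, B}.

{L, M, Y}

Directly nullable (have an ε-rule): {L, M, Y}.
Not nullable: S — each has a terminal in every rule's right-hand side or depends on a non-nullable symbol.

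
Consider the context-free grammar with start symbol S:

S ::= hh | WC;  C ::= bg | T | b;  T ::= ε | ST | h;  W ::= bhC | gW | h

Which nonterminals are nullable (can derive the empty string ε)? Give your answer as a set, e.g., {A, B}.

{C, T}

Directly nullable (have an ε-rule): {T}.
C is nullable via C -> T (every symbol on the right is already known nullable).
Not nullable: S, W — each has a terminal in every rule's right-hand side or depends on a non-nullable symbol.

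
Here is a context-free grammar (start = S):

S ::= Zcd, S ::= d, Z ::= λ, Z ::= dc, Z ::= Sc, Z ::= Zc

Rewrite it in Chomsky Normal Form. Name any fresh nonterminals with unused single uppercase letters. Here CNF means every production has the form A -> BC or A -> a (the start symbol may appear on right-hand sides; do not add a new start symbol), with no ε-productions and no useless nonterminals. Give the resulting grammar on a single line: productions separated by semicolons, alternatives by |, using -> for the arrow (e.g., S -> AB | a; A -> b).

S -> d | AB | ZC; A -> c; B -> d; C -> AB; Z -> c | BA | SA | ZA

Nullable: {Z}; after ε-elimination: S -> d | cd | Zcd; Z -> c | Sc | Zc | dc.
No unit productions to eliminate.
TERM: introduce A -> c, B -> d and substitute in every rule of length ≥2.
BIN: S -> ZAB becomes S -> ZC, C -> AB.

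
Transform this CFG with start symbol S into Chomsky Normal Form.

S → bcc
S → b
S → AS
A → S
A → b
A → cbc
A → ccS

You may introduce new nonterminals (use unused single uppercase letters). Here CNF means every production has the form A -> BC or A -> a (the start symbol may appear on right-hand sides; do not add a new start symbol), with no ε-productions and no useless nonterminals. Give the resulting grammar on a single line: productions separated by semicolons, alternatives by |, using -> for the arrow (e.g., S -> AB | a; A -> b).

No ε-productions.
After unit-elimination: S -> b | AS | bcc; A -> b | AS | bcc | cbc | ccS.
TERM: introduce B -> b, C -> c and substitute in every rule of length ≥2.
BIN: A -> BCC becomes A -> BD, D -> CC; A -> CBC becomes A -> CE, E -> BC; A -> CCS becomes A -> CF, F -> CS; S -> BCC becomes S -> BG, G -> CC.

S -> b | AS | BG; A -> b | AS | BD | CE | CF; B -> b; C -> c; D -> CC; E -> BC; F -> CS; G -> CC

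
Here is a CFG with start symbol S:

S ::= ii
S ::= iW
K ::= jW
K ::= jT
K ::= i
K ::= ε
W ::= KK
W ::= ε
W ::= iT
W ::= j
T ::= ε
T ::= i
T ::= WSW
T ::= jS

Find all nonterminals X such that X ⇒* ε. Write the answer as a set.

{K, T, W}

Directly nullable (have an ε-rule): {K, T, W}.
Not nullable: S — each has a terminal in every rule's right-hand side or depends on a non-nullable symbol.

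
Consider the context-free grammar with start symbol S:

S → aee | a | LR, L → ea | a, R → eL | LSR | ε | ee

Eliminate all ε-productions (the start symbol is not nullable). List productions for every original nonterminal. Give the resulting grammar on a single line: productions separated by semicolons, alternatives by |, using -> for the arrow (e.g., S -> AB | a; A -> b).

S -> L | a | LR | aee; L -> a | ea; R -> LS | eL | ee | LSR

Nullable set: {R}.
S -> LR: R nullable, giving L | LR.
Drop R -> ε.
R -> LSR: R nullable, giving LS | LSR.
Unchanged (no nullable symbols): S -> a; S -> aee; L -> a; L -> ea; R -> eL; R -> ee.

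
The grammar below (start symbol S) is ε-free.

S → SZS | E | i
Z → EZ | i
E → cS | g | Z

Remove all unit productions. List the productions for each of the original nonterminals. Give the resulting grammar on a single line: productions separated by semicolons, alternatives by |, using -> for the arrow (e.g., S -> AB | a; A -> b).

S -> g | i | EZ | cS | SZS; E -> g | i | EZ | cS; Z -> i | EZ

Unit productions: E->Z, S->E.
Unit pairs (A ⇒* B via units): (E,Z), (S,E), (S,Z).
S: inherits non-unit rules of {E, S, Z} → EZ | SZS | cS | g | i.
E: inherits non-unit rules of {E, Z} → EZ | cS | g | i.
Z: inherits non-unit rules of {Z} → EZ | i.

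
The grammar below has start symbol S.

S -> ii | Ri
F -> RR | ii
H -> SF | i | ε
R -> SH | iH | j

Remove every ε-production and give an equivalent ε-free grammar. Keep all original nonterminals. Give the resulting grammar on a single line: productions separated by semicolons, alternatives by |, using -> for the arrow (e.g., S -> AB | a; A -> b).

Nullable set: {H}.
Drop H -> ε.
R -> SH: H nullable, giving S | SH.
R -> iH: H nullable, giving i | iH.
Unchanged (no nullable symbols): S -> Ri; S -> ii; F -> RR; F -> ii; H -> SF; H -> i; R -> j.

S -> Ri | ii; F -> RR | ii; H -> i | SF; R -> S | i | j | SH | iH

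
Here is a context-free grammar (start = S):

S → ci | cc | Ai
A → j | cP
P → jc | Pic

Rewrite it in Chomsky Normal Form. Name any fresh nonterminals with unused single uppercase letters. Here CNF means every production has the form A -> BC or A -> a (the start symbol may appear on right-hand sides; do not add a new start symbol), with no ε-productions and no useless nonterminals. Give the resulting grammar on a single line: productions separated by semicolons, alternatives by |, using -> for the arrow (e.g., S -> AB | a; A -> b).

No ε-productions.
No unit productions to eliminate.
TERM: introduce B -> c, C -> i, D -> j and substitute in every rule of length ≥2.
BIN: P -> PCB becomes P -> PE, E -> CB.

S -> AC | BB | BC; A -> j | BP; B -> c; C -> i; D -> j; E -> CB; P -> DB | PE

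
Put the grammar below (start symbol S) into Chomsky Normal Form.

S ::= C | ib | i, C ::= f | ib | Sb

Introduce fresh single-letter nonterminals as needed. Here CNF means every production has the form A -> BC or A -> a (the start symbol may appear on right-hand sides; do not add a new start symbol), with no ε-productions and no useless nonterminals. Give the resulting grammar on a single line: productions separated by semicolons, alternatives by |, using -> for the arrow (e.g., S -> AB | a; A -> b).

No ε-productions.
After unit-elimination: S -> f | i | Sb | ib; C -> f | Sb | ib.
TERM: introduce A -> b, B -> i and substitute in every rule of length ≥2.
Drop unreachable/unproductive: C.

S -> f | i | BA | SA; A -> b; B -> i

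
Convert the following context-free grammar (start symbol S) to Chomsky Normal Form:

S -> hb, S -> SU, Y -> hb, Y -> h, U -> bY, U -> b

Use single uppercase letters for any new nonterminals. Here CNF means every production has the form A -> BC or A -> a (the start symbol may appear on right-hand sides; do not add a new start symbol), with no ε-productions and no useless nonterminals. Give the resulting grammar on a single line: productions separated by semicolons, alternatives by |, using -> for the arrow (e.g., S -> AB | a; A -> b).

No ε-productions.
No unit productions to eliminate.
TERM: introduce B -> b, A -> h and substitute in every rule of length ≥2.

S -> AB | SU; A -> h; B -> b; U -> b | BY; Y -> h | AB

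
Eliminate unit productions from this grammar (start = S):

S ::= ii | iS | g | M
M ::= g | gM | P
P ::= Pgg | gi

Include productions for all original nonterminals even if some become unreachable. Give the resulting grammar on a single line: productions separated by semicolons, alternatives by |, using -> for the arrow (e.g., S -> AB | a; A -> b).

Unit productions: M->P, S->M.
Unit pairs (A ⇒* B via units): (M,P), (S,M), (S,P).
S: inherits non-unit rules of {M, P, S} → Pgg | g | gM | gi | iS | ii.
M: inherits non-unit rules of {M, P} → Pgg | g | gM | gi.
P: inherits non-unit rules of {P} → Pgg | gi.

S -> g | gM | gi | iS | ii | Pgg; M -> g | gM | gi | Pgg; P -> gi | Pgg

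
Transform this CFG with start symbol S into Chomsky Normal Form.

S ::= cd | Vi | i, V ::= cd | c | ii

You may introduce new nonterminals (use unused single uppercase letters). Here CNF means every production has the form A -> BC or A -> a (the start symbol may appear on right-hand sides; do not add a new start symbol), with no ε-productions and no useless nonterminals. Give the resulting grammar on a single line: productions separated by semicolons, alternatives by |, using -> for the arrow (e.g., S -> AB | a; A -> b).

No ε-productions.
No unit productions to eliminate.
TERM: introduce B -> c, C -> d, A -> i and substitute in every rule of length ≥2.

S -> i | BC | VA; A -> i; B -> c; C -> d; V -> c | AA | BC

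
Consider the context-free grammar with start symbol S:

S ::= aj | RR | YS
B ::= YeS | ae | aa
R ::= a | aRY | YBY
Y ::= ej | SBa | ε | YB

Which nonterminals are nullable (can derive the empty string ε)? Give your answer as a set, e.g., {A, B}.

Directly nullable (have an ε-rule): {Y}.
Not nullable: B, R, S — each has a terminal in every rule's right-hand side or depends on a non-nullable symbol.

{Y}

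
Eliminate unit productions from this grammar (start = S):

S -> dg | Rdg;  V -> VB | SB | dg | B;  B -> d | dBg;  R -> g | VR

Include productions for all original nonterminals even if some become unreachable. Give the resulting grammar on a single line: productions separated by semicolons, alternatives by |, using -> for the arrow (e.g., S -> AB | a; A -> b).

S -> dg | Rdg; B -> d | dBg; R -> g | VR; V -> d | SB | VB | dg | dBg

Unit productions: V->B.
Unit pairs (A ⇒* B via units): (V,B).
S: inherits non-unit rules of {S} → Rdg | dg.
B: inherits non-unit rules of {B} → d | dBg.
R: inherits non-unit rules of {R} → VR | g.
V: inherits non-unit rules of {B, V} → SB | VB | d | dBg | dg.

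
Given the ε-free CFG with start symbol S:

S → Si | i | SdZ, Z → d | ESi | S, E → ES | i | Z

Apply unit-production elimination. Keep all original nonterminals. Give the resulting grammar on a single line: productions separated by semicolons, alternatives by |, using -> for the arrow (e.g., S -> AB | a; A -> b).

S -> i | Si | SdZ; E -> d | i | ES | Si | ESi | SdZ; Z -> d | i | Si | ESi | SdZ

Unit productions: E->Z, Z->S.
Unit pairs (A ⇒* B via units): (E,S), (E,Z), (Z,S).
S: inherits non-unit rules of {S} → SdZ | Si | i.
E: inherits non-unit rules of {E, S, Z} → ES | ESi | SdZ | Si | d | i.
Z: inherits non-unit rules of {S, Z} → ESi | SdZ | Si | d | i.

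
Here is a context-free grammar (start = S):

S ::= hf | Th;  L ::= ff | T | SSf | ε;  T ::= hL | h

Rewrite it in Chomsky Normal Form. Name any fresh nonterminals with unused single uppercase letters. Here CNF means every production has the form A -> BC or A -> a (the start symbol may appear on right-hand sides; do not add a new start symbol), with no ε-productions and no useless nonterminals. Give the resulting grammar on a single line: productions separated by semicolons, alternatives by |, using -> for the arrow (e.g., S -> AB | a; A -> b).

S -> BA | TB; A -> f; B -> h; C -> SA; L -> h | AA | BL | SC; T -> h | BL

Nullable: {L}; after ε-elimination: S -> Th | hf; L -> T | ff | SSf; T -> h | hL.
After unit-elimination: S -> Th | hf; L -> h | ff | hL | SSf; T -> h | hL.
TERM: introduce A -> f, B -> h and substitute in every rule of length ≥2.
BIN: L -> SSA becomes L -> SC, C -> SA.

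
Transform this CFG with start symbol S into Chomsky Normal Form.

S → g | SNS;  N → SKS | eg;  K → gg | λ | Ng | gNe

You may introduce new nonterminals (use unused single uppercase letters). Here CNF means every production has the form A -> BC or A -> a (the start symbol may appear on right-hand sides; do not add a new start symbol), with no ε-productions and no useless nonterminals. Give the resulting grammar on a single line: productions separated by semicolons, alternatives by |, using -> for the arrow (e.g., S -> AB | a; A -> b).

S -> g | SE; A -> g; B -> e; C -> NB; D -> KS; E -> NS; K -> AA | AC | NA; N -> BA | SD | SS

Nullable: {K}; after ε-elimination: S -> g | SNS; K -> Ng | gg | gNe; N -> SS | eg | SKS.
No unit productions to eliminate.
TERM: introduce B -> e, A -> g and substitute in every rule of length ≥2.
BIN: K -> ANB becomes K -> AC, C -> NB; N -> SKS becomes N -> SD, D -> KS; S -> SNS becomes S -> SE, E -> NS.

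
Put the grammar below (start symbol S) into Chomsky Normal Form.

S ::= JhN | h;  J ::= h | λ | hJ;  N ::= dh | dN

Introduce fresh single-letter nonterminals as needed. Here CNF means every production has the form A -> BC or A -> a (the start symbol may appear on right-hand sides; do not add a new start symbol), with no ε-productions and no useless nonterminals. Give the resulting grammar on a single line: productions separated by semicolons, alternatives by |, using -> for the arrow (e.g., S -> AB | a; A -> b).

Nullable: {J}; after ε-elimination: S -> h | hN | JhN; J -> h | hJ; N -> dN | dh.
No unit productions to eliminate.
TERM: introduce B -> d, A -> h and substitute in every rule of length ≥2.
BIN: S -> JAN becomes S -> JC, C -> AN.

S -> h | AN | JC; A -> h; B -> d; C -> AN; J -> h | AJ; N -> BA | BN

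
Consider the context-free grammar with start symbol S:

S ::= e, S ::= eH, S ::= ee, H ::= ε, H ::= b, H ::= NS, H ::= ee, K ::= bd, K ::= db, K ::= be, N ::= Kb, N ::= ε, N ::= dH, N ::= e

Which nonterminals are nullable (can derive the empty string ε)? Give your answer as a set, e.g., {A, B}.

Directly nullable (have an ε-rule): {H, N}.
Not nullable: K, S — each has a terminal in every rule's right-hand side or depends on a non-nullable symbol.

{H, N}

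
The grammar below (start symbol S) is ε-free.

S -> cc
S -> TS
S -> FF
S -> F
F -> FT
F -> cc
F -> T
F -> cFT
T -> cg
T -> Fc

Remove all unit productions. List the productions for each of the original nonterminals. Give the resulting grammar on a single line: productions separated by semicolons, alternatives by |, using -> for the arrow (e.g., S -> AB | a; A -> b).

S -> FF | FT | Fc | TS | cc | cg | cFT; F -> FT | Fc | cc | cg | cFT; T -> Fc | cg

Unit productions: F->T, S->F.
Unit pairs (A ⇒* B via units): (F,T), (S,F), (S,T).
S: inherits non-unit rules of {F, S, T} → FF | FT | Fc | TS | cFT | cc | cg.
F: inherits non-unit rules of {F, T} → FT | Fc | cFT | cc | cg.
T: inherits non-unit rules of {T} → Fc | cg.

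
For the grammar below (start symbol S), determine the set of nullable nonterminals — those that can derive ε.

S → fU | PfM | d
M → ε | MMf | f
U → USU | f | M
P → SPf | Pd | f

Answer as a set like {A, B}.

Directly nullable (have an ε-rule): {M}.
U is nullable via U -> M (every symbol on the right is already known nullable).
Not nullable: P, S — each has a terminal in every rule's right-hand side or depends on a non-nullable symbol.

{M, U}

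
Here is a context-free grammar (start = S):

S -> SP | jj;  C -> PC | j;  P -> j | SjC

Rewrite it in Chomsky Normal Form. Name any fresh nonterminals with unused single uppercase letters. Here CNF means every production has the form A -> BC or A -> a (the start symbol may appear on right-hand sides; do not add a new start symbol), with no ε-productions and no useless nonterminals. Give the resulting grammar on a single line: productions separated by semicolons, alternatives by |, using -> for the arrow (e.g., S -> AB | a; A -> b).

No ε-productions.
No unit productions to eliminate.
TERM: introduce A -> j and substitute in every rule of length ≥2.
BIN: P -> SAC becomes P -> SB, B -> AC.

S -> AA | SP; A -> j; B -> AC; C -> j | PC; P -> j | SB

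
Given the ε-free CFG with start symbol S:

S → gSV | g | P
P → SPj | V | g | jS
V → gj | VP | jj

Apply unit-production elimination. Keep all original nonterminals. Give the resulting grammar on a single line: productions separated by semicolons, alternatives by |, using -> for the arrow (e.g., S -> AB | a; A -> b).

Unit productions: P->V, S->P.
Unit pairs (A ⇒* B via units): (P,V), (S,P), (S,V).
S: inherits non-unit rules of {P, S, V} → SPj | VP | g | gSV | gj | jS | jj.
P: inherits non-unit rules of {P, V} → SPj | VP | g | gj | jS | jj.
V: inherits non-unit rules of {V} → VP | gj | jj.

S -> g | VP | gj | jS | jj | SPj | gSV; P -> g | VP | gj | jS | jj | SPj; V -> VP | gj | jj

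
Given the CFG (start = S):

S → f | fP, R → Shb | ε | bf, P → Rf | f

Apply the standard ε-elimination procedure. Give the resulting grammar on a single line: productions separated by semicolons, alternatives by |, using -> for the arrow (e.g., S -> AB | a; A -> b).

S -> f | fP; P -> f | Rf; R -> bf | Shb

Nullable set: {R}.
P -> Rf: R nullable, giving Rf | f.
Drop R -> ε.
Unchanged (no nullable symbols): S -> f; S -> fP; P -> f; R -> Shb; R -> bf.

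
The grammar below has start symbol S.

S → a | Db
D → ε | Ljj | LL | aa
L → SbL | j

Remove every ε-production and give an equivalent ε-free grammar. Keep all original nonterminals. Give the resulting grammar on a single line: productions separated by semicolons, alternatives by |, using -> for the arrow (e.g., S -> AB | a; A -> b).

Nullable set: {D}.
S -> Db: D nullable, giving Db | b.
Drop D -> ε.
Unchanged (no nullable symbols): S -> a; D -> LL; D -> Ljj; D -> aa; L -> SbL; L -> j.

S -> a | b | Db; D -> LL | aa | Ljj; L -> j | SbL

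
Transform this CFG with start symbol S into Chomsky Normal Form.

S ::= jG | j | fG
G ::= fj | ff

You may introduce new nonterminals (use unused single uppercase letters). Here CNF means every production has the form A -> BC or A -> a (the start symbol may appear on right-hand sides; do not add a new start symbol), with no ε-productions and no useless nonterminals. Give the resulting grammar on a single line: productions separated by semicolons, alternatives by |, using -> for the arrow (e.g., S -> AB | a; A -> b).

S -> j | AG | BG; A -> f; B -> j; G -> AA | AB

No ε-productions.
No unit productions to eliminate.
TERM: introduce A -> f, B -> j and substitute in every rule of length ≥2.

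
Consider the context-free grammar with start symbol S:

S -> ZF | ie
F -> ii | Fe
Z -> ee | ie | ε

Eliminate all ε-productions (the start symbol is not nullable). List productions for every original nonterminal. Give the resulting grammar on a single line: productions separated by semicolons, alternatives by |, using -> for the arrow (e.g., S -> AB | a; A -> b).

Nullable set: {Z}.
S -> ZF: Z nullable, giving F | ZF.
Drop Z -> ε.
Unchanged (no nullable symbols): S -> ie; F -> Fe; F -> ii; Z -> ee; Z -> ie.

S -> F | ZF | ie; F -> Fe | ii; Z -> ee | ie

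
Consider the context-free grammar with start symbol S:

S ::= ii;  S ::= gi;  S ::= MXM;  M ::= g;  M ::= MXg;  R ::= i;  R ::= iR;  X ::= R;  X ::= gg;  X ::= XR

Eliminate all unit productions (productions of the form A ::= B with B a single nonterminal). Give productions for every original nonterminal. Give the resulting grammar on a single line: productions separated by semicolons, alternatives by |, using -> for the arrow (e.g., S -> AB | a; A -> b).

S -> gi | ii | MXM; M -> g | MXg; R -> i | iR; X -> i | XR | gg | iR

Unit productions: X->R.
Unit pairs (A ⇒* B via units): (X,R).
S: inherits non-unit rules of {S} → MXM | gi | ii.
M: inherits non-unit rules of {M} → MXg | g.
R: inherits non-unit rules of {R} → i | iR.
X: inherits non-unit rules of {R, X} → XR | gg | i | iR.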